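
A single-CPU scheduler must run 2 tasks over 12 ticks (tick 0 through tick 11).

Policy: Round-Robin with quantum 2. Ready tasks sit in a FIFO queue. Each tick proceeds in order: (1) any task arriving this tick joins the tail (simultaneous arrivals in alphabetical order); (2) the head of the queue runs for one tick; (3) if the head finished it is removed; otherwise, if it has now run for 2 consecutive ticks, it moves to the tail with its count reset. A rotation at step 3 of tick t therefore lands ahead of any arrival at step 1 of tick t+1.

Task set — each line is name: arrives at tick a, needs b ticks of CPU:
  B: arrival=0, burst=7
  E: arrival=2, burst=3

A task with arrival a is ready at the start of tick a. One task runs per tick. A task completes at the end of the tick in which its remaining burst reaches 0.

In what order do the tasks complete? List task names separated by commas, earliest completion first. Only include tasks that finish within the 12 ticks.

completion order = E, B

t=0: queue=[B] q_used=0 → run B
t=1: queue=[B] q_used=1 → run B
t=2: queue=[B,E] q_used=0 → run B
t=3: queue=[B,E] q_used=1 → run B
t=4: queue=[E,B] q_used=0 → run E
t=5: queue=[E,B] q_used=1 → run E
t=6: queue=[B,E] q_used=0 → run B
t=7: queue=[B,E] q_used=1 → run B
t=8: queue=[E,B] q_used=0 → run E
t=9: queue=[B] q_used=0 → run B
t=10: (idle)
t=11: (idle)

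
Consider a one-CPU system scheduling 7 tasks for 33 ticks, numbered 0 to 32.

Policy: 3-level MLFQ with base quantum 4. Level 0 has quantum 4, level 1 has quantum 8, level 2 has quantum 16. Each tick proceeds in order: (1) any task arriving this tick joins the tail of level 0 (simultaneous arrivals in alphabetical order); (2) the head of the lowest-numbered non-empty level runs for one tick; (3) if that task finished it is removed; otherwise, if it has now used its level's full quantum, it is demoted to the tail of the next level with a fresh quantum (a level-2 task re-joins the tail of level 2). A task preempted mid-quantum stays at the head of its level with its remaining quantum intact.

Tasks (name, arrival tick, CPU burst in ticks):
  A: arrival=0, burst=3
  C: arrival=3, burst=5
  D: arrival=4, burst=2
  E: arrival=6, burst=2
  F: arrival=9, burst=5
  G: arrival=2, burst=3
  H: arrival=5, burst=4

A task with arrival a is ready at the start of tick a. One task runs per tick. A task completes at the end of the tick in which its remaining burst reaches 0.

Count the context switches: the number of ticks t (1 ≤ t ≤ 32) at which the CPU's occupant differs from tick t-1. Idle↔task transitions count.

t=0: L0/L1/L2 = A/-/- → run A
t=1: L0/L1/L2 = A/-/- → run A
t=2: L0/L1/L2 = AG/-/- → run A
t=3: L0/L1/L2 = GC/-/- → run G
t=4: L0/L1/L2 = GCD/-/- → run G
t=5: L0/L1/L2 = GCDH/-/- → run G
t=6: L0/L1/L2 = CDHE/-/- → run C
t=7: L0/L1/L2 = CDHE/-/- → run C
t=8: L0/L1/L2 = CDHE/-/- → run C
t=9: L0/L1/L2 = CDHEF/-/- → run C
t=10: L0/L1/L2 = DHEF/C/- → run D
t=11: L0/L1/L2 = DHEF/C/- → run D
t=12: L0/L1/L2 = HEF/C/- → run H
t=13: L0/L1/L2 = HEF/C/- → run H
t=14: L0/L1/L2 = HEF/C/- → run H
t=15: L0/L1/L2 = HEF/C/- → run H
t=16: L0/L1/L2 = EF/C/- → run E
t=17: L0/L1/L2 = EF/C/- → run E
t=18: L0/L1/L2 = F/C/- → run F
t=19: L0/L1/L2 = F/C/- → run F
t=20: L0/L1/L2 = F/C/- → run F
t=21: L0/L1/L2 = F/C/- → run F
t=22: L0/L1/L2 = -/CF/- → run C
t=23: L0/L1/L2 = -/F/- → run F
t=24: (idle)
t=25: (idle)
t=26: (idle)
t=27: (idle)
t=28: (idle)
t=29: (idle)
t=30: (idle)
t=31: (idle)
t=32: (idle)

context switches = 9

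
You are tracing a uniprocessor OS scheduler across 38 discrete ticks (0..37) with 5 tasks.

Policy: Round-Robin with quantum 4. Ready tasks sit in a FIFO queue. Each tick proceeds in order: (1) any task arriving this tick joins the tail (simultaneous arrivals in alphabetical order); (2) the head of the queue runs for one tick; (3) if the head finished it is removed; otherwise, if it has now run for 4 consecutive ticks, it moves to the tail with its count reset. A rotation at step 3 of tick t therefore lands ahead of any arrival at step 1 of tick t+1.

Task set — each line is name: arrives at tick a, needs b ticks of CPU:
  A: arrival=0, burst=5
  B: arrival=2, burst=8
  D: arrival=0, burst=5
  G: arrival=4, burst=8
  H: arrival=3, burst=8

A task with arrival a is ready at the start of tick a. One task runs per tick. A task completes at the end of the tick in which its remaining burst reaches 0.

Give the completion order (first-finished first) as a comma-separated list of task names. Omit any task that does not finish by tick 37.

t=0: queue=[A,D] q_used=0 → run A
t=1: queue=[A,D] q_used=1 → run A
t=2: queue=[A,D,B] q_used=2 → run A
t=3: queue=[A,D,B,H] q_used=3 → run A
t=4: queue=[D,B,H,A,G] q_used=0 → run D
t=5: queue=[D,B,H,A,G] q_used=1 → run D
t=6: queue=[D,B,H,A,G] q_used=2 → run D
t=7: queue=[D,B,H,A,G] q_used=3 → run D
t=8: queue=[B,H,A,G,D] q_used=0 → run B
t=9: queue=[B,H,A,G,D] q_used=1 → run B
t=10: queue=[B,H,A,G,D] q_used=2 → run B
t=11: queue=[B,H,A,G,D] q_used=3 → run B
t=12: queue=[H,A,G,D,B] q_used=0 → run H
t=13: queue=[H,A,G,D,B] q_used=1 → run H
t=14: queue=[H,A,G,D,B] q_used=2 → run H
t=15: queue=[H,A,G,D,B] q_used=3 → run H
t=16: queue=[A,G,D,B,H] q_used=0 → run A
t=17: queue=[G,D,B,H] q_used=0 → run G
t=18: queue=[G,D,B,H] q_used=1 → run G
t=19: queue=[G,D,B,H] q_used=2 → run G
t=20: queue=[G,D,B,H] q_used=3 → run G
t=21: queue=[D,B,H,G] q_used=0 → run D
t=22: queue=[B,H,G] q_used=0 → run B
t=23: queue=[B,H,G] q_used=1 → run B
t=24: queue=[B,H,G] q_used=2 → run B
t=25: queue=[B,H,G] q_used=3 → run B
t=26: queue=[H,G] q_used=0 → run H
t=27: queue=[H,G] q_used=1 → run H
t=28: queue=[H,G] q_used=2 → run H
t=29: queue=[H,G] q_used=3 → run H
t=30: queue=[G] q_used=0 → run G
t=31: queue=[G] q_used=1 → run G
t=32: queue=[G] q_used=2 → run G
t=33: queue=[G] q_used=3 → run G
t=34: (idle)
t=35: (idle)
t=36: (idle)
t=37: (idle)

completion order = A, D, B, H, G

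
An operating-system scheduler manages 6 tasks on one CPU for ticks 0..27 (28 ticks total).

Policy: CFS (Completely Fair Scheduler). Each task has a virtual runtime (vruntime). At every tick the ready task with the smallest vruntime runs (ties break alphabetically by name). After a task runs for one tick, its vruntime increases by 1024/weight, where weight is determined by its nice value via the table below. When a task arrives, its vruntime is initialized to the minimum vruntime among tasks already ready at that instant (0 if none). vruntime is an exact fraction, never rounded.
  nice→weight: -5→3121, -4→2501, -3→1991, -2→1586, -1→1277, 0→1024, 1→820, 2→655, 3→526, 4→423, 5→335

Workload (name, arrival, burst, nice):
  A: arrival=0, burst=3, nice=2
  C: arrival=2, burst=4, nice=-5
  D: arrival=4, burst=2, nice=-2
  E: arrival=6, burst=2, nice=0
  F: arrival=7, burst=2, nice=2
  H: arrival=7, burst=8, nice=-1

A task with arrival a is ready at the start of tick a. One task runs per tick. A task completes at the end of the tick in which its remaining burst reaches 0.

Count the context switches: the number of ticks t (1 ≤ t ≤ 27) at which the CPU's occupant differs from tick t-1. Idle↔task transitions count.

context switches = 13

t=0: vr[A=0] → run A
t=1: vr[A=1024/655] → run A
t=2: vr[A=2048/655 C=2048/655] → run A
t=3: vr[C=2048/655] → run C
t=4: vr[C=7062528/2044255 D=7062528/2044255] → run C
t=5: vr[C=7733248/2044255 D=7062528/2044255] → run D
t=6: vr[C=7733248/2044255 D=6647243264/1621094215 E=7733248/2044255] → run C
t=7: vr[C=8403968/2044255 D=6647243264/1621094215 E=7733248/2044255 F=7733248/2044255 H=7733248/2044255] → run E
t=8: vr[C=8403968/2044255 D=6647243264/1621094215 E=9777503/2044255 F=7733248/2044255 H=7733248/2044255] → run F
t=9: vr[C=8403968/2044255 D=6647243264/1621094215 E=9777503/2044255 F=10929152/2044255 H=7733248/2044255] → run H
t=10: vr[C=8403968/2044255 D=6647243264/1621094215 E=9777503/2044255 F=10929152/2044255 H=11968674816/2610513635] → run D
t=11: vr[C=8403968/2044255 E=9777503/2044255 F=10929152/2044255 H=11968674816/2610513635] → run C
t=12: vr[E=9777503/2044255 F=10929152/2044255 H=11968674816/2610513635] → run H
t=13: vr[E=9777503/2044255 F=10929152/2044255 H=14061991936/2610513635] → run E
t=14: vr[F=10929152/2044255 H=14061991936/2610513635] → run F
t=15: vr[H=14061991936/2610513635] → run H
t=16: vr[H=16155309056/2610513635] → run H
t=17: vr[H=18248626176/2610513635] → run H
t=18: vr[H=20341943296/2610513635] → run H
t=19: vr[H=22435260416/2610513635] → run H
t=20: vr[H=24528577536/2610513635] → run H
t=21: (idle)
t=22: (idle)
t=23: (idle)
t=24: (idle)
t=25: (idle)
t=26: (idle)
t=27: (idle)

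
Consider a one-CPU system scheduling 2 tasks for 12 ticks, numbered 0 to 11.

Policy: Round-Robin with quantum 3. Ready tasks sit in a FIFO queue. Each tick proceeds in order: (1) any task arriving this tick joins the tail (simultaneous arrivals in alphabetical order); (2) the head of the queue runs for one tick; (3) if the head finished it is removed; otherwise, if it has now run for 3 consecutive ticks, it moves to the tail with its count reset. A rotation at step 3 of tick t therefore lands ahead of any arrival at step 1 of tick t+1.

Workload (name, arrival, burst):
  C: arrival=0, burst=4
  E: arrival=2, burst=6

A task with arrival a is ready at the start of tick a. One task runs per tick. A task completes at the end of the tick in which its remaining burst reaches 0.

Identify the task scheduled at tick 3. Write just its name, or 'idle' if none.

t=0: queue=[C] q_used=0 → run C
t=1: queue=[C] q_used=1 → run C
t=2: queue=[C,E] q_used=2 → run C
t=3: queue=[E,C] q_used=0 → run E
t=4: queue=[E,C] q_used=1 → run E
t=5: queue=[E,C] q_used=2 → run E
t=6: queue=[C,E] q_used=0 → run C
t=7: queue=[E] q_used=0 → run E
t=8: queue=[E] q_used=1 → run E
t=9: queue=[E] q_used=2 → run E
t=10: (idle)
t=11: (idle)

running at tick 3 = E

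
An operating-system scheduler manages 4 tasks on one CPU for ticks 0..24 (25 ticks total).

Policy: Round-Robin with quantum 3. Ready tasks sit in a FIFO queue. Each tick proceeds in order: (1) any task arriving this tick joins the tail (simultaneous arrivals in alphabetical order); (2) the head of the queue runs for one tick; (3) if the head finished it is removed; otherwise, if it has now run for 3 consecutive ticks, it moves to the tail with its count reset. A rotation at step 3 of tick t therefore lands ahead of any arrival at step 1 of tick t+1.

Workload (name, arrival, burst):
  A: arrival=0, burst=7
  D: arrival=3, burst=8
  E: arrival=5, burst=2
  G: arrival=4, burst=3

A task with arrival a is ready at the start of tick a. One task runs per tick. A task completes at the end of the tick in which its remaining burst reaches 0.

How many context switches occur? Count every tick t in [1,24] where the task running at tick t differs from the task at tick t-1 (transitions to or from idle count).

t=0: queue=[A] q_used=0 → run A
t=1: queue=[A] q_used=1 → run A
t=2: queue=[A] q_used=2 → run A
t=3: queue=[A,D] q_used=0 → run A
t=4: queue=[A,D,G] q_used=1 → run A
t=5: queue=[A,D,G,E] q_used=2 → run A
t=6: queue=[D,G,E,A] q_used=0 → run D
t=7: queue=[D,G,E,A] q_used=1 → run D
t=8: queue=[D,G,E,A] q_used=2 → run D
t=9: queue=[G,E,A,D] q_used=0 → run G
t=10: queue=[G,E,A,D] q_used=1 → run G
t=11: queue=[G,E,A,D] q_used=2 → run G
t=12: queue=[E,A,D] q_used=0 → run E
t=13: queue=[E,A,D] q_used=1 → run E
t=14: queue=[A,D] q_used=0 → run A
t=15: queue=[D] q_used=0 → run D
t=16: queue=[D] q_used=1 → run D
t=17: queue=[D] q_used=2 → run D
t=18: queue=[D] q_used=0 → run D
t=19: queue=[D] q_used=1 → run D
t=20: (idle)
t=21: (idle)
t=22: (idle)
t=23: (idle)
t=24: (idle)

context switches = 6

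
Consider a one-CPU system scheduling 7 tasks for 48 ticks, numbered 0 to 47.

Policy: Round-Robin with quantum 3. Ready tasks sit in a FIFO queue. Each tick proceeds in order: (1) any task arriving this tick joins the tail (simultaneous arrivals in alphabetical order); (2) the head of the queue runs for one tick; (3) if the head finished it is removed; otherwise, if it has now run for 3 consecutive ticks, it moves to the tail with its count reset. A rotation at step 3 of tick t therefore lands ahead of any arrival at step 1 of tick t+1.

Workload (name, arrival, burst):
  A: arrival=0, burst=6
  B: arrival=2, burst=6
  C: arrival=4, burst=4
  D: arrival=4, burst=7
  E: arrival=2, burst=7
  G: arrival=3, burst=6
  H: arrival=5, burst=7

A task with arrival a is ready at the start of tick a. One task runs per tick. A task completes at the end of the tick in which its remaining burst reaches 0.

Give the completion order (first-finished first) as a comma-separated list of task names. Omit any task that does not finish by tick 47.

t=0: queue=[A] q_used=0 → run A
t=1: queue=[A] q_used=1 → run A
t=2: queue=[A,B,E] q_used=2 → run A
t=3: queue=[B,E,A,G] q_used=0 → run B
t=4: queue=[B,E,A,G,C,D] q_used=1 → run B
t=5: queue=[B,E,A,G,C,D,H] q_used=2 → run B
t=6: queue=[E,A,G,C,D,H,B] q_used=0 → run E
t=7: queue=[E,A,G,C,D,H,B] q_used=1 → run E
t=8: queue=[E,A,G,C,D,H,B] q_used=2 → run E
t=9: queue=[A,G,C,D,H,B,E] q_used=0 → run A
t=10: queue=[A,G,C,D,H,B,E] q_used=1 → run A
t=11: queue=[A,G,C,D,H,B,E] q_used=2 → run A
t=12: queue=[G,C,D,H,B,E] q_used=0 → run G
t=13: queue=[G,C,D,H,B,E] q_used=1 → run G
t=14: queue=[G,C,D,H,B,E] q_used=2 → run G
t=15: queue=[C,D,H,B,E,G] q_used=0 → run C
t=16: queue=[C,D,H,B,E,G] q_used=1 → run C
t=17: queue=[C,D,H,B,E,G] q_used=2 → run C
t=18: queue=[D,H,B,E,G,C] q_used=0 → run D
t=19: queue=[D,H,B,E,G,C] q_used=1 → run D
t=20: queue=[D,H,B,E,G,C] q_used=2 → run D
t=21: queue=[H,B,E,G,C,D] q_used=0 → run H
t=22: queue=[H,B,E,G,C,D] q_used=1 → run H
t=23: queue=[H,B,E,G,C,D] q_used=2 → run H
t=24: queue=[B,E,G,C,D,H] q_used=0 → run B
t=25: queue=[B,E,G,C,D,H] q_used=1 → run B
t=26: queue=[B,E,G,C,D,H] q_used=2 → run B
t=27: queue=[E,G,C,D,H] q_used=0 → run E
t=28: queue=[E,G,C,D,H] q_used=1 → run E
t=29: queue=[E,G,C,D,H] q_used=2 → run E
t=30: queue=[G,C,D,H,E] q_used=0 → run G
t=31: queue=[G,C,D,H,E] q_used=1 → run G
t=32: queue=[G,C,D,H,E] q_used=2 → run G
t=33: queue=[C,D,H,E] q_used=0 → run C
t=34: queue=[D,H,E] q_used=0 → run D
t=35: queue=[D,H,E] q_used=1 → run D
t=36: queue=[D,H,E] q_used=2 → run D
t=37: queue=[H,E,D] q_used=0 → run H
t=38: queue=[H,E,D] q_used=1 → run H
t=39: queue=[H,E,D] q_used=2 → run H
t=40: queue=[E,D,H] q_used=0 → run E
t=41: queue=[D,H] q_used=0 → run D
t=42: queue=[H] q_used=0 → run H
t=43: (idle)
t=44: (idle)
t=45: (idle)
t=46: (idle)
t=47: (idle)

completion order = A, B, G, C, E, D, H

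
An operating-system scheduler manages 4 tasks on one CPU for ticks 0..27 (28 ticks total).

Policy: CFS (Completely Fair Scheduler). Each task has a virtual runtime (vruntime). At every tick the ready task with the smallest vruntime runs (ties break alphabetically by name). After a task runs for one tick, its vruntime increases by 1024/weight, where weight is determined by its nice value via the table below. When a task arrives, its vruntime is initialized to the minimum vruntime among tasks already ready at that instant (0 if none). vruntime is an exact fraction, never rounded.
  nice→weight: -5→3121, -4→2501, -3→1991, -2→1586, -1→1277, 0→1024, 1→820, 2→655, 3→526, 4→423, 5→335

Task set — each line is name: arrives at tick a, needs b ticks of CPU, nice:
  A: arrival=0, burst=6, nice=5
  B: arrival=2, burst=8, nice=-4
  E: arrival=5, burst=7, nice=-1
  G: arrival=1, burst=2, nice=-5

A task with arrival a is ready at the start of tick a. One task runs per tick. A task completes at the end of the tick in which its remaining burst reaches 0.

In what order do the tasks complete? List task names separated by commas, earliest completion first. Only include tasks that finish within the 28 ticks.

completion order = G, B, E, A

t=0: vr[A=0] → run A
t=1: vr[A=1024/335 G=1024/335] → run A
t=2: vr[A=2048/335 B=1024/335 G=1024/335] → run B
t=3: vr[A=2048/335 B=2904064/837835 G=1024/335] → run G
t=4: vr[A=2048/335 B=2904064/837835 G=3538944/1045535] → run G
t=5: vr[A=2048/335 B=2904064/837835 E=2904064/837835] → run B
t=6: vr[A=2048/335 B=3247104/837835 E=2904064/837835] → run E
t=7: vr[A=2048/335 B=3247104/837835 E=4566432768/1069915295] → run B
t=8: vr[A=2048/335 B=3590144/837835 E=4566432768/1069915295] → run E
t=9: vr[A=2048/335 B=3590144/837835 E=5424375808/1069915295] → run B
t=10: vr[A=2048/335 B=3933184/837835 E=5424375808/1069915295] → run B
t=11: vr[A=2048/335 B=4276224/837835 E=5424375808/1069915295] → run E
t=12: vr[A=2048/335 B=4276224/837835 E=6282318848/1069915295] → run B
t=13: vr[A=2048/335 B=4619264/837835 E=6282318848/1069915295] → run B
t=14: vr[A=2048/335 B=4962304/837835 E=6282318848/1069915295] → run E
t=15: vr[A=2048/335 B=4962304/837835 E=7140261888/1069915295] → run B
t=16: vr[A=2048/335 E=7140261888/1069915295] → run A
t=17: vr[A=3072/335 E=7140261888/1069915295] → run E
t=18: vr[A=3072/335 E=7998204928/1069915295] → run E
t=19: vr[A=3072/335 E=8856147968/1069915295] → run E
t=20: vr[A=3072/335] → run A
t=21: vr[A=4096/335] → run A
t=22: vr[A=1024/67] → run A
t=23: (idle)
t=24: (idle)
t=25: (idle)
t=26: (idle)
t=27: (idle)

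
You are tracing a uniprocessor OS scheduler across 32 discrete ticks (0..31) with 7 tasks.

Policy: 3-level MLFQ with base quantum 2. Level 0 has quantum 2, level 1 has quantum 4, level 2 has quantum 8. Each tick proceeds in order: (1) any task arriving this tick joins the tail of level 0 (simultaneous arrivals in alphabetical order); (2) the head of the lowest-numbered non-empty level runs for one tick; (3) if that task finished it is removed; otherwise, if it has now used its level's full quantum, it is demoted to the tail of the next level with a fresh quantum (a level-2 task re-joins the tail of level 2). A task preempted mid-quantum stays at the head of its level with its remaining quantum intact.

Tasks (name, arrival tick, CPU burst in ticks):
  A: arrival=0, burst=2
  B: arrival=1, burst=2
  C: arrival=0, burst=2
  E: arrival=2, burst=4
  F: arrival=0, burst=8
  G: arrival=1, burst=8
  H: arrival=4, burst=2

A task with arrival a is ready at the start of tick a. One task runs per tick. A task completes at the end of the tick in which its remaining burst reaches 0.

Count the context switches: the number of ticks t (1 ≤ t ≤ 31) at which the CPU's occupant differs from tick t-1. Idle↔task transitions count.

t=0: L0/L1/L2 = ACF/-/- → run A
t=1: L0/L1/L2 = ACFBG/-/- → run A
t=2: L0/L1/L2 = CFBGE/-/- → run C
t=3: L0/L1/L2 = CFBGE/-/- → run C
t=4: L0/L1/L2 = FBGEH/-/- → run F
t=5: L0/L1/L2 = FBGEH/-/- → run F
t=6: L0/L1/L2 = BGEH/F/- → run B
t=7: L0/L1/L2 = BGEH/F/- → run B
t=8: L0/L1/L2 = GEH/F/- → run G
t=9: L0/L1/L2 = GEH/F/- → run G
t=10: L0/L1/L2 = EH/FG/- → run E
t=11: L0/L1/L2 = EH/FG/- → run E
t=12: L0/L1/L2 = H/FGE/- → run H
t=13: L0/L1/L2 = H/FGE/- → run H
t=14: L0/L1/L2 = -/FGE/- → run F
t=15: L0/L1/L2 = -/FGE/- → run F
t=16: L0/L1/L2 = -/FGE/- → run F
t=17: L0/L1/L2 = -/FGE/- → run F
t=18: L0/L1/L2 = -/GE/F → run G
t=19: L0/L1/L2 = -/GE/F → run G
t=20: L0/L1/L2 = -/GE/F → run G
t=21: L0/L1/L2 = -/GE/F → run G
t=22: L0/L1/L2 = -/E/FG → run E
t=23: L0/L1/L2 = -/E/FG → run E
t=24: L0/L1/L2 = -/-/FG → run F
t=25: L0/L1/L2 = -/-/FG → run F
t=26: L0/L1/L2 = -/-/G → run G
t=27: L0/L1/L2 = -/-/G → run G
t=28: (idle)
t=29: (idle)
t=30: (idle)
t=31: (idle)

context switches = 12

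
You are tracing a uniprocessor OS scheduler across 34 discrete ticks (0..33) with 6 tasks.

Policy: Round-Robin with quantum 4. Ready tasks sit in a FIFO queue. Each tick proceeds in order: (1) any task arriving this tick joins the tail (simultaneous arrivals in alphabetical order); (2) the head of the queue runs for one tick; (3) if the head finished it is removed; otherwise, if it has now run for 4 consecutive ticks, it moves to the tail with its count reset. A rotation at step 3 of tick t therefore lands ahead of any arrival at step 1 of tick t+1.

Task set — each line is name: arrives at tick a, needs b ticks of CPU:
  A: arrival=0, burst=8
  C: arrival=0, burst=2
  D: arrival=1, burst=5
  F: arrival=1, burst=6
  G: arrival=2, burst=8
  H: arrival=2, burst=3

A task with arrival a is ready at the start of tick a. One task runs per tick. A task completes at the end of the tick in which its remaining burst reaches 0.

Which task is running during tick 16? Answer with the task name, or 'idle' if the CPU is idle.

running at tick 16 = G

t=0: queue=[A,C] q_used=0 → run A
t=1: queue=[A,C,D,F] q_used=1 → run A
t=2: queue=[A,C,D,F,G,H] q_used=2 → run A
t=3: queue=[A,C,D,F,G,H] q_used=3 → run A
t=4: queue=[C,D,F,G,H,A] q_used=0 → run C
t=5: queue=[C,D,F,G,H,A] q_used=1 → run C
t=6: queue=[D,F,G,H,A] q_used=0 → run D
t=7: queue=[D,F,G,H,A] q_used=1 → run D
t=8: queue=[D,F,G,H,A] q_used=2 → run D
t=9: queue=[D,F,G,H,A] q_used=3 → run D
t=10: queue=[F,G,H,A,D] q_used=0 → run F
t=11: queue=[F,G,H,A,D] q_used=1 → run F
t=12: queue=[F,G,H,A,D] q_used=2 → run F
t=13: queue=[F,G,H,A,D] q_used=3 → run F
t=14: queue=[G,H,A,D,F] q_used=0 → run G
t=15: queue=[G,H,A,D,F] q_used=1 → run G
t=16: queue=[G,H,A,D,F] q_used=2 → run G
t=17: queue=[G,H,A,D,F] q_used=3 → run G
t=18: queue=[H,A,D,F,G] q_used=0 → run H
t=19: queue=[H,A,D,F,G] q_used=1 → run H
t=20: queue=[H,A,D,F,G] q_used=2 → run H
t=21: queue=[A,D,F,G] q_used=0 → run A
t=22: queue=[A,D,F,G] q_used=1 → run A
t=23: queue=[A,D,F,G] q_used=2 → run A
t=24: queue=[A,D,F,G] q_used=3 → run A
t=25: queue=[D,F,G] q_used=0 → run D
t=26: queue=[F,G] q_used=0 → run F
t=27: queue=[F,G] q_used=1 → run F
t=28: queue=[G] q_used=0 → run G
t=29: queue=[G] q_used=1 → run G
t=30: queue=[G] q_used=2 → run G
t=31: queue=[G] q_used=3 → run G
t=32: (idle)
t=33: (idle)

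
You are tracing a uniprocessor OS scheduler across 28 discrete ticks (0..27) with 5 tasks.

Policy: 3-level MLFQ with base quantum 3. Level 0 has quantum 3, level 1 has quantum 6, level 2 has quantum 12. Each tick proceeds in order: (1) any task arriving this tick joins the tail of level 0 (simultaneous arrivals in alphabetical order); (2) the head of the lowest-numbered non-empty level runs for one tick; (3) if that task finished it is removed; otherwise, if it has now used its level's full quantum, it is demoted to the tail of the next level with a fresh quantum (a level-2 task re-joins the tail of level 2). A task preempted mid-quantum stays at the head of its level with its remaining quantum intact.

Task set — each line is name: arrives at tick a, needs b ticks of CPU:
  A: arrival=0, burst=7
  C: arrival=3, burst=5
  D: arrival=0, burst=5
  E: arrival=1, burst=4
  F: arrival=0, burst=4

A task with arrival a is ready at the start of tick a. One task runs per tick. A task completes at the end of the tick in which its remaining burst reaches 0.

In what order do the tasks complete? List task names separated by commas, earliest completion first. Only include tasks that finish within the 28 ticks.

t=0: L0/L1/L2 = ADF/-/- → run A
t=1: L0/L1/L2 = ADFE/-/- → run A
t=2: L0/L1/L2 = ADFE/-/- → run A
t=3: L0/L1/L2 = DFEC/A/- → run D
t=4: L0/L1/L2 = DFEC/A/- → run D
t=5: L0/L1/L2 = DFEC/A/- → run D
t=6: L0/L1/L2 = FEC/AD/- → run F
t=7: L0/L1/L2 = FEC/AD/- → run F
t=8: L0/L1/L2 = FEC/AD/- → run F
t=9: L0/L1/L2 = EC/ADF/- → run E
t=10: L0/L1/L2 = EC/ADF/- → run E
t=11: L0/L1/L2 = EC/ADF/- → run E
t=12: L0/L1/L2 = C/ADFE/- → run C
t=13: L0/L1/L2 = C/ADFE/- → run C
t=14: L0/L1/L2 = C/ADFE/- → run C
t=15: L0/L1/L2 = -/ADFEC/- → run A
t=16: L0/L1/L2 = -/ADFEC/- → run A
t=17: L0/L1/L2 = -/ADFEC/- → run A
t=18: L0/L1/L2 = -/ADFEC/- → run A
t=19: L0/L1/L2 = -/DFEC/- → run D
t=20: L0/L1/L2 = -/DFEC/- → run D
t=21: L0/L1/L2 = -/FEC/- → run F
t=22: L0/L1/L2 = -/EC/- → run E
t=23: L0/L1/L2 = -/C/- → run C
t=24: L0/L1/L2 = -/C/- → run C
t=25: (idle)
t=26: (idle)
t=27: (idle)

completion order = A, D, F, E, C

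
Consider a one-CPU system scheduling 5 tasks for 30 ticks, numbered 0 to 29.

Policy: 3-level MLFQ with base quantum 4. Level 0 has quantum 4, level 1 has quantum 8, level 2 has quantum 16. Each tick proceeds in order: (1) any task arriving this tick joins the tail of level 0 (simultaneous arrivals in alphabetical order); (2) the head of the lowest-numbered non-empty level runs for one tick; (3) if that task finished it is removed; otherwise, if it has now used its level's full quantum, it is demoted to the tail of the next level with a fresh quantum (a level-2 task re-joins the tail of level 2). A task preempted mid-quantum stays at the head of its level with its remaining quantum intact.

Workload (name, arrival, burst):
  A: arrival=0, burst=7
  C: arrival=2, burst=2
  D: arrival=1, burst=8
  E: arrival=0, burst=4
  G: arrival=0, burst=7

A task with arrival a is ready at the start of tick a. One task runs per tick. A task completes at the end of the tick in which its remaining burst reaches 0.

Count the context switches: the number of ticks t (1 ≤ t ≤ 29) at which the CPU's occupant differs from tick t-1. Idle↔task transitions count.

context switches = 8

t=0: L0/L1/L2 = AEG/-/- → run A
t=1: L0/L1/L2 = AEGD/-/- → run A
t=2: L0/L1/L2 = AEGDC/-/- → run A
t=3: L0/L1/L2 = AEGDC/-/- → run A
t=4: L0/L1/L2 = EGDC/A/- → run E
t=5: L0/L1/L2 = EGDC/A/- → run E
t=6: L0/L1/L2 = EGDC/A/- → run E
t=7: L0/L1/L2 = EGDC/A/- → run E
t=8: L0/L1/L2 = GDC/A/- → run G
t=9: L0/L1/L2 = GDC/A/- → run G
t=10: L0/L1/L2 = GDC/A/- → run G
t=11: L0/L1/L2 = GDC/A/- → run G
t=12: L0/L1/L2 = DC/AG/- → run D
t=13: L0/L1/L2 = DC/AG/- → run D
t=14: L0/L1/L2 = DC/AG/- → run D
t=15: L0/L1/L2 = DC/AG/- → run D
t=16: L0/L1/L2 = C/AGD/- → run C
t=17: L0/L1/L2 = C/AGD/- → run C
t=18: L0/L1/L2 = -/AGD/- → run A
t=19: L0/L1/L2 = -/AGD/- → run A
t=20: L0/L1/L2 = -/AGD/- → run A
t=21: L0/L1/L2 = -/GD/- → run G
t=22: L0/L1/L2 = -/GD/- → run G
t=23: L0/L1/L2 = -/GD/- → run G
t=24: L0/L1/L2 = -/D/- → run D
t=25: L0/L1/L2 = -/D/- → run D
t=26: L0/L1/L2 = -/D/- → run D
t=27: L0/L1/L2 = -/D/- → run D
t=28: (idle)
t=29: (idle)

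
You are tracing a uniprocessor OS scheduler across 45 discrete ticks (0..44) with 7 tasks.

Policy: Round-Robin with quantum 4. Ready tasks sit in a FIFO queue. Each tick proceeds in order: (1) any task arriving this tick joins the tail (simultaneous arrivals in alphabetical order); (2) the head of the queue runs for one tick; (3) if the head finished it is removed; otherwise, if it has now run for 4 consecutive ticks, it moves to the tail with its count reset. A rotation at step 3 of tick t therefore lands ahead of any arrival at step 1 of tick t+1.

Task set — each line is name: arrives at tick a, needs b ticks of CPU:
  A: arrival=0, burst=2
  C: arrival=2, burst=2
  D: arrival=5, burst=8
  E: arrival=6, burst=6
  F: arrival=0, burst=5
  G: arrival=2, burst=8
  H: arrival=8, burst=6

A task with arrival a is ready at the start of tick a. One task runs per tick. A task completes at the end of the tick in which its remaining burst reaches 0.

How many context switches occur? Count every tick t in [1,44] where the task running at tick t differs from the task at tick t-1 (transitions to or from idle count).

context switches = 12

t=0: queue=[A,F] q_used=0 → run A
t=1: queue=[A,F] q_used=1 → run A
t=2: queue=[F,C,G] q_used=0 → run F
t=3: queue=[F,C,G] q_used=1 → run F
t=4: queue=[F,C,G] q_used=2 → run F
t=5: queue=[F,C,G,D] q_used=3 → run F
t=6: queue=[C,G,D,F,E] q_used=0 → run C
t=7: queue=[C,G,D,F,E] q_used=1 → run C
t=8: queue=[G,D,F,E,H] q_used=0 → run G
t=9: queue=[G,D,F,E,H] q_used=1 → run G
t=10: queue=[G,D,F,E,H] q_used=2 → run G
t=11: queue=[G,D,F,E,H] q_used=3 → run G
t=12: queue=[D,F,E,H,G] q_used=0 → run D
t=13: queue=[D,F,E,H,G] q_used=1 → run D
t=14: queue=[D,F,E,H,G] q_used=2 → run D
t=15: queue=[D,F,E,H,G] q_used=3 → run D
t=16: queue=[F,E,H,G,D] q_used=0 → run F
t=17: queue=[E,H,G,D] q_used=0 → run E
t=18: queue=[E,H,G,D] q_used=1 → run E
t=19: queue=[E,H,G,D] q_used=2 → run E
t=20: queue=[E,H,G,D] q_used=3 → run E
t=21: queue=[H,G,D,E] q_used=0 → run H
t=22: queue=[H,G,D,E] q_used=1 → run H
t=23: queue=[H,G,D,E] q_used=2 → run H
t=24: queue=[H,G,D,E] q_used=3 → run H
t=25: queue=[G,D,E,H] q_used=0 → run G
t=26: queue=[G,D,E,H] q_used=1 → run G
t=27: queue=[G,D,E,H] q_used=2 → run G
t=28: queue=[G,D,E,H] q_used=3 → run G
t=29: queue=[D,E,H] q_used=0 → run D
t=30: queue=[D,E,H] q_used=1 → run D
t=31: queue=[D,E,H] q_used=2 → run D
t=32: queue=[D,E,H] q_used=3 → run D
t=33: queue=[E,H] q_used=0 → run E
t=34: queue=[E,H] q_used=1 → run E
t=35: queue=[H] q_used=0 → run H
t=36: queue=[H] q_used=1 → run H
t=37: (idle)
t=38: (idle)
t=39: (idle)
t=40: (idle)
t=41: (idle)
t=42: (idle)
t=43: (idle)
t=44: (idle)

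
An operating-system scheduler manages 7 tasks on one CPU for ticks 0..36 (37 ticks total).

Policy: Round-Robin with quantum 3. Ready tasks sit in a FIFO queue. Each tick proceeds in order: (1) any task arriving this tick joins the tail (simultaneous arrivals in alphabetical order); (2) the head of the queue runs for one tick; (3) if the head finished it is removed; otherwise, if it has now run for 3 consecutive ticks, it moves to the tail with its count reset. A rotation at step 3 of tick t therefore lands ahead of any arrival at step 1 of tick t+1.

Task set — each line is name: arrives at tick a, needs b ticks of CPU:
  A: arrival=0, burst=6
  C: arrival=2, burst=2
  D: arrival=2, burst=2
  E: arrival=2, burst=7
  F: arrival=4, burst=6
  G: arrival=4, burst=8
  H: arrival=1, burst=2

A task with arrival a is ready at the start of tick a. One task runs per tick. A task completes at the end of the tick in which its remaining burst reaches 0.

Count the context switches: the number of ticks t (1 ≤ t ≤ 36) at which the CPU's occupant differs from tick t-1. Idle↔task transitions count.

t=0: queue=[A] q_used=0 → run A
t=1: queue=[A,H] q_used=1 → run A
t=2: queue=[A,H,C,D,E] q_used=2 → run A
t=3: queue=[H,C,D,E,A] q_used=0 → run H
t=4: queue=[H,C,D,E,A,F,G] q_used=1 → run H
t=5: queue=[C,D,E,A,F,G] q_used=0 → run C
t=6: queue=[C,D,E,A,F,G] q_used=1 → run C
t=7: queue=[D,E,A,F,G] q_used=0 → run D
t=8: queue=[D,E,A,F,G] q_used=1 → run D
t=9: queue=[E,A,F,G] q_used=0 → run E
t=10: queue=[E,A,F,G] q_used=1 → run E
t=11: queue=[E,A,F,G] q_used=2 → run E
t=12: queue=[A,F,G,E] q_used=0 → run A
t=13: queue=[A,F,G,E] q_used=1 → run A
t=14: queue=[A,F,G,E] q_used=2 → run A
t=15: queue=[F,G,E] q_used=0 → run F
t=16: queue=[F,G,E] q_used=1 → run F
t=17: queue=[F,G,E] q_used=2 → run F
t=18: queue=[G,E,F] q_used=0 → run G
t=19: queue=[G,E,F] q_used=1 → run G
t=20: queue=[G,E,F] q_used=2 → run G
t=21: queue=[E,F,G] q_used=0 → run E
t=22: queue=[E,F,G] q_used=1 → run E
t=23: queue=[E,F,G] q_used=2 → run E
t=24: queue=[F,G,E] q_used=0 → run F
t=25: queue=[F,G,E] q_used=1 → run F
t=26: queue=[F,G,E] q_used=2 → run F
t=27: queue=[G,E] q_used=0 → run G
t=28: queue=[G,E] q_used=1 → run G
t=29: queue=[G,E] q_used=2 → run G
t=30: queue=[E,G] q_used=0 → run E
t=31: queue=[G] q_used=0 → run G
t=32: queue=[G] q_used=1 → run G
t=33: (idle)
t=34: (idle)
t=35: (idle)
t=36: (idle)

context switches = 13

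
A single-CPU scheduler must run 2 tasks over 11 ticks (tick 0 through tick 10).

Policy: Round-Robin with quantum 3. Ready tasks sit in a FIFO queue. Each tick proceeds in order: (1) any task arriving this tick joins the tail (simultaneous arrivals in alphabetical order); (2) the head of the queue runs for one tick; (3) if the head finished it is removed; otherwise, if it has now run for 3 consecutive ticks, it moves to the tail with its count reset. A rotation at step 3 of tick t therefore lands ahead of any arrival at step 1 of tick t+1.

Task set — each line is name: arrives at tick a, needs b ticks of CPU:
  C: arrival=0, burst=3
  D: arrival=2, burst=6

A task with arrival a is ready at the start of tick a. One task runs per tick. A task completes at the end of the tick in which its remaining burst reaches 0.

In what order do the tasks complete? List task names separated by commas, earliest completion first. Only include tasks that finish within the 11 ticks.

t=0: queue=[C] q_used=0 → run C
t=1: queue=[C] q_used=1 → run C
t=2: queue=[C,D] q_used=2 → run C
t=3: queue=[D] q_used=0 → run D
t=4: queue=[D] q_used=1 → run D
t=5: queue=[D] q_used=2 → run D
t=6: queue=[D] q_used=0 → run D
t=7: queue=[D] q_used=1 → run D
t=8: queue=[D] q_used=2 → run D
t=9: (idle)
t=10: (idle)

completion order = C, D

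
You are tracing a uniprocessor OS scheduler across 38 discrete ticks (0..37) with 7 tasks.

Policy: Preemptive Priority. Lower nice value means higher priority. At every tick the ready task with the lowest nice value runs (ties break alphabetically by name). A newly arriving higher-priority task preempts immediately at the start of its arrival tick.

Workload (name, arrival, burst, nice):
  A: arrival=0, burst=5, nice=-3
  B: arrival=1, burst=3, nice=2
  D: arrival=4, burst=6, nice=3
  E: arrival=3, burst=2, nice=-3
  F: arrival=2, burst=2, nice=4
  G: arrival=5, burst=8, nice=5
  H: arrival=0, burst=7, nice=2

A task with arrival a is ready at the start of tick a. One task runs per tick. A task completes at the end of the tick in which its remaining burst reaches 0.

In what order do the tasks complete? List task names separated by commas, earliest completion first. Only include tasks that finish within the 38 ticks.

t=0: ready={A,H} → run A
t=1: ready={A,B,H} → run A
t=2: ready={A,B,F,H} → run A
t=3: ready={A,B,E,F,H} → run A
t=4: ready={A,B,D,E,F,H} → run A
t=5: ready={B,D,E,F,G,H} → run E
t=6: ready={B,D,E,F,G,H} → run E
t=7: ready={B,D,F,G,H} → run B
t=8: ready={B,D,F,G,H} → run B
t=9: ready={B,D,F,G,H} → run B
t=10: ready={D,F,G,H} → run H
t=11: ready={D,F,G,H} → run H
t=12: ready={D,F,G,H} → run H
t=13: ready={D,F,G,H} → run H
t=14: ready={D,F,G,H} → run H
t=15: ready={D,F,G,H} → run H
t=16: ready={D,F,G,H} → run H
t=17: ready={D,F,G} → run D
t=18: ready={D,F,G} → run D
t=19: ready={D,F,G} → run D
t=20: ready={D,F,G} → run D
t=21: ready={D,F,G} → run D
t=22: ready={D,F,G} → run D
t=23: ready={F,G} → run F
t=24: ready={F,G} → run F
t=25: ready={G} → run G
t=26: ready={G} → run G
t=27: ready={G} → run G
t=28: ready={G} → run G
t=29: ready={G} → run G
t=30: ready={G} → run G
t=31: ready={G} → run G
t=32: ready={G} → run G
t=33: (idle)
t=34: (idle)
t=35: (idle)
t=36: (idle)
t=37: (idle)

completion order = A, E, B, H, D, F, G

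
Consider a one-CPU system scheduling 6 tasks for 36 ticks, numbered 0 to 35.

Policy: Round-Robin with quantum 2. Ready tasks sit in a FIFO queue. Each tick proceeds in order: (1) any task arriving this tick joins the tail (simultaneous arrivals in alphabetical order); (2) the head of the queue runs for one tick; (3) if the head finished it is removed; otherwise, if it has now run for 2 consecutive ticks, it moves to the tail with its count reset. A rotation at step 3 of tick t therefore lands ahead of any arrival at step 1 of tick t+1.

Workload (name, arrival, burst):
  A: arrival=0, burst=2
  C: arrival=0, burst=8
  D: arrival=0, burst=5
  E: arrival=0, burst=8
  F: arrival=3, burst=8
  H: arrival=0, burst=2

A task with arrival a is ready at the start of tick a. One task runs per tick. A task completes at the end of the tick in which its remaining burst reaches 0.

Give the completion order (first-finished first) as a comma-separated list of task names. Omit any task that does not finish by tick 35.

t=0: queue=[A,C,D,E,H] q_used=0 → run A
t=1: queue=[A,C,D,E,H] q_used=1 → run A
t=2: queue=[C,D,E,H] q_used=0 → run C
t=3: queue=[C,D,E,H,F] q_used=1 → run C
t=4: queue=[D,E,H,F,C] q_used=0 → run D
t=5: queue=[D,E,H,F,C] q_used=1 → run D
t=6: queue=[E,H,F,C,D] q_used=0 → run E
t=7: queue=[E,H,F,C,D] q_used=1 → run E
t=8: queue=[H,F,C,D,E] q_used=0 → run H
t=9: queue=[H,F,C,D,E] q_used=1 → run H
t=10: queue=[F,C,D,E] q_used=0 → run F
t=11: queue=[F,C,D,E] q_used=1 → run F
t=12: queue=[C,D,E,F] q_used=0 → run C
t=13: queue=[C,D,E,F] q_used=1 → run C
t=14: queue=[D,E,F,C] q_used=0 → run D
t=15: queue=[D,E,F,C] q_used=1 → run D
t=16: queue=[E,F,C,D] q_used=0 → run E
t=17: queue=[E,F,C,D] q_used=1 → run E
t=18: queue=[F,C,D,E] q_used=0 → run F
t=19: queue=[F,C,D,E] q_used=1 → run F
t=20: queue=[C,D,E,F] q_used=0 → run C
t=21: queue=[C,D,E,F] q_used=1 → run C
t=22: queue=[D,E,F,C] q_used=0 → run D
t=23: queue=[E,F,C] q_used=0 → run E
t=24: queue=[E,F,C] q_used=1 → run E
t=25: queue=[F,C,E] q_used=0 → run F
t=26: queue=[F,C,E] q_used=1 → run F
t=27: queue=[C,E,F] q_used=0 → run C
t=28: queue=[C,E,F] q_used=1 → run C
t=29: queue=[E,F] q_used=0 → run E
t=30: queue=[E,F] q_used=1 → run E
t=31: queue=[F] q_used=0 → run F
t=32: queue=[F] q_used=1 → run F
t=33: (idle)
t=34: (idle)
t=35: (idle)

completion order = A, H, D, C, E, F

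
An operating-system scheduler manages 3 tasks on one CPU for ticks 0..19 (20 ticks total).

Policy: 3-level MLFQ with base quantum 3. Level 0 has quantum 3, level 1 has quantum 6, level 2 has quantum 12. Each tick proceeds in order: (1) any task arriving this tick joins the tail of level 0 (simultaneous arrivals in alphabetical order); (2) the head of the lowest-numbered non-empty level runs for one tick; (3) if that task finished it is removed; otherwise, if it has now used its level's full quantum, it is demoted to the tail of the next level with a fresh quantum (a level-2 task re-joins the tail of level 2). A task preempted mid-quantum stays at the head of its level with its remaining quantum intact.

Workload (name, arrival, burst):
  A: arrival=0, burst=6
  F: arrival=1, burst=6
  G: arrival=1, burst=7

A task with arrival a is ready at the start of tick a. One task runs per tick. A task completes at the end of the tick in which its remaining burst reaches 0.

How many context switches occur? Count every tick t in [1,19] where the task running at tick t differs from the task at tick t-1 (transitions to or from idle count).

t=0: L0/L1/L2 = A/-/- → run A
t=1: L0/L1/L2 = AFG/-/- → run A
t=2: L0/L1/L2 = AFG/-/- → run A
t=3: L0/L1/L2 = FG/A/- → run F
t=4: L0/L1/L2 = FG/A/- → run F
t=5: L0/L1/L2 = FG/A/- → run F
t=6: L0/L1/L2 = G/AF/- → run G
t=7: L0/L1/L2 = G/AF/- → run G
t=8: L0/L1/L2 = G/AF/- → run G
t=9: L0/L1/L2 = -/AFG/- → run A
t=10: L0/L1/L2 = -/AFG/- → run A
t=11: L0/L1/L2 = -/AFG/- → run A
t=12: L0/L1/L2 = -/FG/- → run F
t=13: L0/L1/L2 = -/FG/- → run F
t=14: L0/L1/L2 = -/FG/- → run F
t=15: L0/L1/L2 = -/G/- → run G
t=16: L0/L1/L2 = -/G/- → run G
t=17: L0/L1/L2 = -/G/- → run G
t=18: L0/L1/L2 = -/G/- → run G
t=19: (idle)

context switches = 6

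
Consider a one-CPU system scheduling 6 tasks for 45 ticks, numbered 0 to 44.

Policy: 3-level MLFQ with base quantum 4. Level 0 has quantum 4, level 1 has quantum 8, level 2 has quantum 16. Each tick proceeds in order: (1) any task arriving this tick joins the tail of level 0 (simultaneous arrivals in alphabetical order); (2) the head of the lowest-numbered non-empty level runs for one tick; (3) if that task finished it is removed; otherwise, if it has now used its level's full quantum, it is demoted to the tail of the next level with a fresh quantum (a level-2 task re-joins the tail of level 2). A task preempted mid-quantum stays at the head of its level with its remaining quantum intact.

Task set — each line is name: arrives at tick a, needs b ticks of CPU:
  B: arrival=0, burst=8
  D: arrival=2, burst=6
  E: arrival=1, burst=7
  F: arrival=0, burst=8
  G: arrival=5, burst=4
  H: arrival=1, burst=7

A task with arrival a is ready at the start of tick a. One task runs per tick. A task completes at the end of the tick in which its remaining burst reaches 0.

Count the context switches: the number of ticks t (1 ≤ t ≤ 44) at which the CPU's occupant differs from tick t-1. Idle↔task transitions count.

context switches = 11

t=0: L0/L1/L2 = BF/-/- → run B
t=1: L0/L1/L2 = BFEH/-/- → run B
t=2: L0/L1/L2 = BFEHD/-/- → run B
t=3: L0/L1/L2 = BFEHD/-/- → run B
t=4: L0/L1/L2 = FEHD/B/- → run F
t=5: L0/L1/L2 = FEHDG/B/- → run F
t=6: L0/L1/L2 = FEHDG/B/- → run F
t=7: L0/L1/L2 = FEHDG/B/- → run F
t=8: L0/L1/L2 = EHDG/BF/- → run E
t=9: L0/L1/L2 = EHDG/BF/- → run E
t=10: L0/L1/L2 = EHDG/BF/- → run E
t=11: L0/L1/L2 = EHDG/BF/- → run E
t=12: L0/L1/L2 = HDG/BFE/- → run H
t=13: L0/L1/L2 = HDG/BFE/- → run H
t=14: L0/L1/L2 = HDG/BFE/- → run H
t=15: L0/L1/L2 = HDG/BFE/- → run H
t=16: L0/L1/L2 = DG/BFEH/- → run D
t=17: L0/L1/L2 = DG/BFEH/- → run D
t=18: L0/L1/L2 = DG/BFEH/- → run D
t=19: L0/L1/L2 = DG/BFEH/- → run D
t=20: L0/L1/L2 = G/BFEHD/- → run G
t=21: L0/L1/L2 = G/BFEHD/- → run G
t=22: L0/L1/L2 = G/BFEHD/- → run G
t=23: L0/L1/L2 = G/BFEHD/- → run G
t=24: L0/L1/L2 = -/BFEHD/- → run B
t=25: L0/L1/L2 = -/BFEHD/- → run B
t=26: L0/L1/L2 = -/BFEHD/- → run B
t=27: L0/L1/L2 = -/BFEHD/- → run B
t=28: L0/L1/L2 = -/FEHD/- → run F
t=29: L0/L1/L2 = -/FEHD/- → run F
t=30: L0/L1/L2 = -/FEHD/- → run F
t=31: L0/L1/L2 = -/FEHD/- → run F
t=32: L0/L1/L2 = -/EHD/- → run E
t=33: L0/L1/L2 = -/EHD/- → run E
t=34: L0/L1/L2 = -/EHD/- → run E
t=35: L0/L1/L2 = -/HD/- → run H
t=36: L0/L1/L2 = -/HD/- → run H
t=37: L0/L1/L2 = -/HD/- → run H
t=38: L0/L1/L2 = -/D/- → run D
t=39: L0/L1/L2 = -/D/- → run D
t=40: (idle)
t=41: (idle)
t=42: (idle)
t=43: (idle)
t=44: (idle)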